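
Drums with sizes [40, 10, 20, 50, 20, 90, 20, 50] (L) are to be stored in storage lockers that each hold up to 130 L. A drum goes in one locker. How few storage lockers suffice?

3

Total = 90 + 50 + 50 + 40 + 20 + 20 + 20 + 10 = 300 L.
Lower bound: ⌈300/130⌉ = 3 storage lockers.
A packing using 3 storage lockers:
  locker 1: 90 + 40 = 130
  locker 2: 50 + 50 + 20 + 10 = 130
  locker 3: 20 + 20 = 40
This matches the lower bound, so 3 is optimal.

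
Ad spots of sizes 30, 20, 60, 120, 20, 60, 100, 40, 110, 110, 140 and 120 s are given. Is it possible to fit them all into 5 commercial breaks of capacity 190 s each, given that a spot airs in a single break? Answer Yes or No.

Total = 930 s; ⌈930/190⌉ = 5.
6 ad spots each exceed half the capacity and cannot share a break, forcing at least 6 commercial breaks.
At least 6 commercial breaks are required, but only 5 are allowed.

No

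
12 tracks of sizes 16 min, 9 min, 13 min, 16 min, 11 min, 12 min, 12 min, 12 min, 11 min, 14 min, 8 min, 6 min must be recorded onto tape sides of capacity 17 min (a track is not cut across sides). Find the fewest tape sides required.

10

Total = 16 + 16 + 14 + 13 + 12 + 12 + 12 + 11 + 11 + 9 + 8 + 6 = 140 min.
Lower bound: ⌈140/17⌉ = 9 tape sides.
Also, 10 tracks each exceed 17/2 min, and no two of those can share a side, so at least 10 tape sides are needed.
A packing using 10 tape sides:
  side 1: 16 = 16
  side 2: 16 = 16
  side 3: 14 = 14
  side 4: 13 = 13
  side 5: 12 = 12
  side 6: 12 = 12
  side 7: 12 = 12
  side 8: 11 + 6 = 17
  side 9: 11 = 11
  side 10: 9 + 8 = 17
This matches the lower bound, so 10 is optimal.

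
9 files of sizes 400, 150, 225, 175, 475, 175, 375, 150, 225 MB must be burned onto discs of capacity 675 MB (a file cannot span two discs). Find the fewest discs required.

4

Total = 475 + 400 + 375 + 225 + 225 + 175 + 175 + 150 + 150 = 2350 MB.
Lower bound: ⌈2350/675⌉ = 4 discs.
A packing using 4 discs:
  disc 1: 475 + 175 = 650
  disc 2: 400 + 225 = 625
  disc 3: 375 + 225 = 600
  disc 4: 175 + 150 + 150 = 475
This matches the lower bound, so 4 is optimal.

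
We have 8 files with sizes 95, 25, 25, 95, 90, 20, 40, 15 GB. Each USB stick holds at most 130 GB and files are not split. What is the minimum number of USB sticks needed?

Total = 95 + 95 + 90 + 40 + 25 + 25 + 20 + 15 = 405 GB.
Lower bound: ⌈405/130⌉ = 4 USB sticks.
A packing using 4 USB sticks:
  USB stick 1: 95 + 25 = 120
  USB stick 2: 95 + 25 = 120
  USB stick 3: 90 + 40 = 130
  USB stick 4: 20 + 15 = 35
This matches the lower bound, so 4 is optimal.

4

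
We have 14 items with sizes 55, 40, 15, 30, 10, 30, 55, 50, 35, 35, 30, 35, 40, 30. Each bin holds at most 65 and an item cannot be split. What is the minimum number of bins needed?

Total = 55 + 55 + 50 + 40 + 40 + 35 + 35 + 35 + 30 + 30 + 30 + 30 + 15 + 10 = 490.
Lower bound: ⌈490/65⌉ = 8 bins.
A packing using 9 bins:
  bin 1: 55 + 10 = 65
  bin 2: 55 = 55
  bin 3: 50 + 15 = 65
  bin 4: 40 = 40
  bin 5: 40 = 40
  bin 6: 35 + 30 = 65
  bin 7: 35 + 30 = 65
  bin 8: 35 + 30 = 65
  bin 9: 30 = 30
No arrangement into 8 bins stays within capacity, so 9 is optimal.

9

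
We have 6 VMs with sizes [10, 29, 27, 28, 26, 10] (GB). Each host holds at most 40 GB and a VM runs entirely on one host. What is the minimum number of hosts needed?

4

Total = 29 + 28 + 27 + 26 + 10 + 10 = 130 GB.
Lower bound: ⌈130/40⌉ = 4 hosts.
A packing using 4 hosts:
  host 1: 29 + 10 = 39
  host 2: 28 + 10 = 38
  host 3: 27 = 27
  host 4: 26 = 26
This matches the lower bound, so 4 is optimal.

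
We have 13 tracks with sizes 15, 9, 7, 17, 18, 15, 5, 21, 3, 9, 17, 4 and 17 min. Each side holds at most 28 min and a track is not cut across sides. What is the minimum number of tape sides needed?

Total = 21 + 18 + 17 + 17 + 17 + 15 + 15 + 9 + 9 + 7 + 5 + 4 + 3 = 157 min.
Lower bound: ⌈157/28⌉ = 6 tape sides.
Also, 7 tracks each exceed 14 min, and no two of those can share a side, so at least 7 tape sides are needed.
A packing using 7 tape sides:
  side 1: 21 + 7 = 28
  side 2: 18 + 9 = 27
  side 3: 17 + 9 = 26
  side 4: 17 + 5 + 4 = 26
  side 5: 17 + 3 = 20
  side 6: 15 = 15
  side 7: 15 = 15
This matches the lower bound, so 7 is optimal.

7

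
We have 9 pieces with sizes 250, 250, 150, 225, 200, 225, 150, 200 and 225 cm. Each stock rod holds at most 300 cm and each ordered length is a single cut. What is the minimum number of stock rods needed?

8

Total = 250 + 250 + 225 + 225 + 225 + 200 + 200 + 150 + 150 = 1875 cm.
Lower bound: ⌈1875/300⌉ = 7 stock rods.
A packing using 8 stock rods:
  stock rod 1: 250 = 250
  stock rod 2: 250 = 250
  stock rod 3: 225 = 225
  stock rod 4: 225 = 225
  stock rod 5: 225 = 225
  stock rod 6: 200 = 200
  stock rod 7: 200 = 200
  stock rod 8: 150 + 150 = 300
No arrangement into 7 stock rods stays within capacity, so 8 is optimal.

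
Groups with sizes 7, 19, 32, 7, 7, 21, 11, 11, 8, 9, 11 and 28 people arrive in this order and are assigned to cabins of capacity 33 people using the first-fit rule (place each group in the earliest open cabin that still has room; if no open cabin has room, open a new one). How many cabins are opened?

  7 → cabin 1 (new)  [load 7/33]
  19 → cabin 1  [load 26/33]
  32 → cabin 2 (new)  [load 32/33]
  7 → cabin 1  [load 33/33]
  7 → cabin 3 (new)  [load 7/33]
  21 → cabin 3  [load 28/33]
  11 → cabin 4 (new)  [load 11/33]
  11 → cabin 4  [load 22/33]
  8 → cabin 4  [load 30/33]
  9 → cabin 5 (new)  [load 9/33]
  11 → cabin 5  [load 20/33]
  28 → cabin 6 (new)  [load 28/33]
6 cabins opened.

6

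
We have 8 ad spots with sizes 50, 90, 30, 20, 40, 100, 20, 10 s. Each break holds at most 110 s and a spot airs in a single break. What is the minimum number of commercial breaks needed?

4

Total = 100 + 90 + 50 + 40 + 30 + 20 + 20 + 10 = 360 s.
Lower bound: ⌈360/110⌉ = 4 commercial breaks.
A packing using 4 commercial breaks:
  break 1: 100 + 10 = 110
  break 2: 90 + 20 = 110
  break 3: 50 + 40 + 20 = 110
  break 4: 30 = 30
This matches the lower bound, so 4 is optimal.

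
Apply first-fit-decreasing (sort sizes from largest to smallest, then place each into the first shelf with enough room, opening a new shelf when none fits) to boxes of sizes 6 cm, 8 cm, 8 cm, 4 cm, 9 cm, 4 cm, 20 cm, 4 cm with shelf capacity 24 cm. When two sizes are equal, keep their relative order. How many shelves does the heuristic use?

Sorted descending: 20, 9, 8, 8, 6, 4, 4, 4.
  20 → shelf 1 (new)  [load 20/24]
  9 → shelf 2 (new)  [load 9/24]
  8 → shelf 2  [load 17/24]
  8 → shelf 3 (new)  [load 8/24]
  6 → shelf 2  [load 23/24]
  4 → shelf 1  [load 24/24]
  4 → shelf 3  [load 12/24]
  4 → shelf 3  [load 16/24]
3 shelves opened.

3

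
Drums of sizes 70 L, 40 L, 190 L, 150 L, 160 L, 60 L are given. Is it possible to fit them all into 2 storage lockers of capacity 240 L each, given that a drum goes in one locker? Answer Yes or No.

No

Total = 670 L; ⌈670/240⌉ = 3.
At least 3 storage lockers are required, but only 2 are allowed.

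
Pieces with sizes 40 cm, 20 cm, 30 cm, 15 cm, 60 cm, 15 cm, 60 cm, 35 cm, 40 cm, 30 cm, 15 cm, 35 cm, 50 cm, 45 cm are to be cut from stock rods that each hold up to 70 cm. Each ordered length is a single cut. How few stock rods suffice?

Total = 60 + 60 + 50 + 45 + 40 + 40 + 35 + 35 + 30 + 30 + 20 + 15 + 15 + 15 = 490 cm.
Lower bound: ⌈490/70⌉ = 7 stock rods.
A packing using 8 stock rods:
  stock rod 1: 60 = 60
  stock rod 2: 60 = 60
  stock rod 3: 50 + 20 = 70
  stock rod 4: 45 + 15 = 60
  stock rod 5: 40 + 30 = 70
  stock rod 6: 40 + 30 = 70
  stock rod 7: 35 + 35 = 70
  stock rod 8: 15 + 15 = 30
No arrangement into 7 stock rods stays within capacity, so 8 is optimal.

8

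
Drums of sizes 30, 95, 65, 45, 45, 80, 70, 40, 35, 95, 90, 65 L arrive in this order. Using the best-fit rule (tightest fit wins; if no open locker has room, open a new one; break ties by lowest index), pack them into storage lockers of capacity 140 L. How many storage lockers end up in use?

  30 → locker 1 (new)  [load 30/140]
  95 → locker 1  [load 125/140]
  65 → locker 2 (new)  [load 65/140]
  45 → locker 2  [load 110/140]
  45 → locker 3 (new)  [load 45/140]
  80 → locker 3  [load 125/140]
  70 → locker 4 (new)  [load 70/140]
  40 → locker 4  [load 110/140]
  35 → locker 5 (new)  [load 35/140]
  95 → locker 5  [load 130/140]
  90 → locker 6 (new)  [load 90/140]
  65 → locker 7 (new)  [load 65/140]
7 storage lockers opened.

7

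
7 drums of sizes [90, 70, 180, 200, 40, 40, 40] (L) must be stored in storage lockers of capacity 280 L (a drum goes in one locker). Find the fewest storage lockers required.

Total = 200 + 180 + 90 + 70 + 40 + 40 + 40 = 660 L.
Lower bound: ⌈660/280⌉ = 3 storage lockers.
A packing using 3 storage lockers:
  locker 1: 200 + 70 = 270
  locker 2: 180 + 90 = 270
  locker 3: 40 + 40 + 40 = 120
This matches the lower bound, so 3 is optimal.

3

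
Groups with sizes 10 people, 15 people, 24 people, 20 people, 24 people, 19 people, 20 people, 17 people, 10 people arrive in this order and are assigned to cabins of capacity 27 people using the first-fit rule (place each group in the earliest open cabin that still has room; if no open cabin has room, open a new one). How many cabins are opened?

7

  10 → cabin 1 (new)  [load 10/27]
  15 → cabin 1  [load 25/27]
  24 → cabin 2 (new)  [load 24/27]
  20 → cabin 3 (new)  [load 20/27]
  24 → cabin 4 (new)  [load 24/27]
  19 → cabin 5 (new)  [load 19/27]
  20 → cabin 6 (new)  [load 20/27]
  17 → cabin 7 (new)  [load 17/27]
  10 → cabin 7  [load 27/27]
7 cabins opened.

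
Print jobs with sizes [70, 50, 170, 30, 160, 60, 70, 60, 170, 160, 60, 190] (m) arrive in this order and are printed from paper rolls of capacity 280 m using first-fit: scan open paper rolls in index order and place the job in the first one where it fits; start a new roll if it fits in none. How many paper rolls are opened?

6

  70 → roll 1 (new)  [load 70/280]
  50 → roll 1  [load 120/280]
  170 → roll 2 (new)  [load 170/280]
  30 → roll 1  [load 150/280]
  160 → roll 3 (new)  [load 160/280]
  60 → roll 1  [load 210/280]
  70 → roll 1  [load 280/280]
  60 → roll 2  [load 230/280]
  170 → roll 4 (new)  [load 170/280]
  160 → roll 5 (new)  [load 160/280]
  60 → roll 3  [load 220/280]
  190 → roll 6 (new)  [load 190/280]
6 paper rolls opened.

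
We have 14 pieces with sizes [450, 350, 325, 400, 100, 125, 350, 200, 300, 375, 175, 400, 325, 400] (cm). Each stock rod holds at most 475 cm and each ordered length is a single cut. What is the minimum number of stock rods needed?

Total = 450 + 400 + 400 + 400 + 375 + 350 + 350 + 325 + 325 + 300 + 200 + 175 + 125 + 100 = 4275 cm.
Lower bound: ⌈4275/475⌉ = 9 stock rods.
Also, 10 pieces each exceed 475/2 cm, and no two of those can share a stock rod, so at least 10 stock rods are needed.
A packing using 11 stock rods:
  stock rod 1: 450 = 450
  stock rod 2: 400 = 400
  stock rod 3: 400 = 400
  stock rod 4: 400 = 400
  stock rod 5: 375 + 100 = 475
  stock rod 6: 350 + 125 = 475
  stock rod 7: 350 = 350
  stock rod 8: 325 = 325
  stock rod 9: 325 = 325
  stock rod 10: 300 + 175 = 475
  stock rod 11: 200 = 200
No arrangement into 10 stock rods stays within capacity, so 11 is optimal.

11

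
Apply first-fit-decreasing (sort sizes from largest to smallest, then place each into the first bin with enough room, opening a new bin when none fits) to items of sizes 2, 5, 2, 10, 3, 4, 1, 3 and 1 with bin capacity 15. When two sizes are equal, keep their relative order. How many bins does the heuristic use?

3

Sorted descending: 10, 5, 4, 3, 3, 2, 2, 1, 1.
  10 → bin 1 (new)  [load 10/15]
  5 → bin 1  [load 15/15]
  4 → bin 2 (new)  [load 4/15]
  3 → bin 2  [load 7/15]
  3 → bin 2  [load 10/15]
  2 → bin 2  [load 12/15]
  2 → bin 2  [load 14/15]
  1 → bin 2  [load 15/15]
  1 → bin 3 (new)  [load 1/15]
3 bins opened.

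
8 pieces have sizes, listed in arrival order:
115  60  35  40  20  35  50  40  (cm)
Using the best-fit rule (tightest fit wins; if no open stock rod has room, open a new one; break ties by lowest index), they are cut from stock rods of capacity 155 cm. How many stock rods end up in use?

3

  115 → stock rod 1 (new)  [load 115/155]
  60 → stock rod 2 (new)  [load 60/155]
  35 → stock rod 1  [load 150/155]
  40 → stock rod 2  [load 100/155]
  20 → stock rod 2  [load 120/155]
  35 → stock rod 2  [load 155/155]
  50 → stock rod 3 (new)  [load 50/155]
  40 → stock rod 3  [load 90/155]
3 stock rods opened.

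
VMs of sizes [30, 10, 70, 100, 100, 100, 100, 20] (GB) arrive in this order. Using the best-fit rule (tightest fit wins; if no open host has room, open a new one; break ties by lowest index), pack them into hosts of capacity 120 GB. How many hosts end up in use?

  30 → host 1 (new)  [load 30/120]
  10 → host 1  [load 40/120]
  70 → host 1  [load 110/120]
  100 → host 2 (new)  [load 100/120]
  100 → host 3 (new)  [load 100/120]
  100 → host 4 (new)  [load 100/120]
  100 → host 5 (new)  [load 100/120]
  20 → host 2  [load 120/120]
5 hosts opened.

5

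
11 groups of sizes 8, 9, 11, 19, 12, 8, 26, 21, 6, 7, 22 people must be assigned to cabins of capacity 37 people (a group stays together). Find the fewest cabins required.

Total = 26 + 22 + 21 + 19 + 12 + 11 + 9 + 8 + 8 + 7 + 6 = 149 people.
Lower bound: ⌈149/37⌉ = 5 cabins.
A packing using 5 cabins:
  cabin 1: 26 + 11 = 37
  cabin 2: 22 + 12 = 34
  cabin 3: 21 + 9 + 7 = 37
  cabin 4: 19 + 8 + 8 = 35
  cabin 5: 6 = 6
This matches the lower bound, so 5 is optimal.

5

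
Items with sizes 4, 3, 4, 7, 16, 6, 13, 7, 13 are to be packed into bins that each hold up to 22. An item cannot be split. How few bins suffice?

Total = 16 + 13 + 13 + 7 + 7 + 6 + 4 + 4 + 3 = 73.
Lower bound: ⌈73/22⌉ = 4 bins.
A packing using 4 bins:
  bin 1: 16 + 6 = 22
  bin 2: 13 + 7 = 20
  bin 3: 13 + 7 = 20
  bin 4: 4 + 4 + 3 = 11
This matches the lower bound, so 4 is optimal.

4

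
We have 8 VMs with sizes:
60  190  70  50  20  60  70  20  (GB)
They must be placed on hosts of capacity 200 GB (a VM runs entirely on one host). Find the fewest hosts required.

Total = 190 + 70 + 70 + 60 + 60 + 50 + 20 + 20 = 540 GB.
Lower bound: ⌈540/200⌉ = 3 hosts.
A packing using 3 hosts:
  host 1: 190 = 190
  host 2: 70 + 70 + 60 = 200
  host 3: 60 + 50 + 20 + 20 = 150
This matches the lower bound, so 3 is optimal.

3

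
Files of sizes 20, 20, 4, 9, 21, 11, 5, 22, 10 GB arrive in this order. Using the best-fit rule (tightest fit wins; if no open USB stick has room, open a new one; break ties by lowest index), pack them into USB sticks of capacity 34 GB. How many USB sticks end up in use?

4

  20 → USB stick 1 (new)  [load 20/34]
  20 → USB stick 2 (new)  [load 20/34]
  4 → USB stick 1  [load 24/34]
  9 → USB stick 1  [load 33/34]
  21 → USB stick 3 (new)  [load 21/34]
  11 → USB stick 3  [load 32/34]
  5 → USB stick 2  [load 25/34]
  22 → USB stick 4 (new)  [load 22/34]
  10 → USB stick 4  [load 32/34]
4 USB sticks opened.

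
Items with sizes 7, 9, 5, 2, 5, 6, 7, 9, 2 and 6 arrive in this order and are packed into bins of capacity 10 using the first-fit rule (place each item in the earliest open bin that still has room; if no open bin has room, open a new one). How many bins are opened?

  7 → bin 1 (new)  [load 7/10]
  9 → bin 2 (new)  [load 9/10]
  5 → bin 3 (new)  [load 5/10]
  2 → bin 1  [load 9/10]
  5 → bin 3  [load 10/10]
  6 → bin 4 (new)  [load 6/10]
  7 → bin 5 (new)  [load 7/10]
  9 → bin 6 (new)  [load 9/10]
  2 → bin 4  [load 8/10]
  6 → bin 7 (new)  [load 6/10]
7 bins opened.

7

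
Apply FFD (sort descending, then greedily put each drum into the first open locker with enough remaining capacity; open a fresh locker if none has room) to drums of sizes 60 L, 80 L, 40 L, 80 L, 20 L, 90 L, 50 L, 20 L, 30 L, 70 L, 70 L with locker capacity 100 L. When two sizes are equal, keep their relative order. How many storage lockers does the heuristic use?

Sorted descending: 90, 80, 80, 70, 70, 60, 50, 40, 30, 20, 20.
  90 → locker 1 (new)  [load 90/100]
  80 → locker 2 (new)  [load 80/100]
  80 → locker 3 (new)  [load 80/100]
  70 → locker 4 (new)  [load 70/100]
  70 → locker 5 (new)  [load 70/100]
  60 → locker 6 (new)  [load 60/100]
  50 → locker 7 (new)  [load 50/100]
  40 → locker 6  [load 100/100]
  30 → locker 4  [load 100/100]
  20 → locker 2  [load 100/100]
  20 → locker 3  [load 100/100]
7 storage lockers opened.

7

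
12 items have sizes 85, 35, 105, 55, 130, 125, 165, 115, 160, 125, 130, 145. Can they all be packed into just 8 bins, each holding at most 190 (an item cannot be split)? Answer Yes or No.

Total = 1375; ⌈1375/190⌉ = 8.
9 items each exceed half the capacity and cannot share a bin, forcing at least 9 bins.
At least 9 bins are required, but only 8 are allowed.

No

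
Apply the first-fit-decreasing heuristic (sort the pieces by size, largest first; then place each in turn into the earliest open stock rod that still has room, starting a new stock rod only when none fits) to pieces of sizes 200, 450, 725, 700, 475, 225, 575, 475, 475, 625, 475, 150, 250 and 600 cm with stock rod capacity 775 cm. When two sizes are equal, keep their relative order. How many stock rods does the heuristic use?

Sorted descending: 725, 700, 625, 600, 575, 475, 475, 475, 475, 450, 250, 225, 200, 150.
  725 → stock rod 1 (new)  [load 725/775]
  700 → stock rod 2 (new)  [load 700/775]
  625 → stock rod 3 (new)  [load 625/775]
  600 → stock rod 4 (new)  [load 600/775]
  575 → stock rod 5 (new)  [load 575/775]
  475 → stock rod 6 (new)  [load 475/775]
  475 → stock rod 7 (new)  [load 475/775]
  475 → stock rod 8 (new)  [load 475/775]
  475 → stock rod 9 (new)  [load 475/775]
  450 → stock rod 10 (new)  [load 450/775]
  250 → stock rod 6  [load 725/775]
  225 → stock rod 7  [load 700/775]
  200 → stock rod 5  [load 775/775]
  150 → stock rod 3  [load 775/775]
10 stock rods opened.

10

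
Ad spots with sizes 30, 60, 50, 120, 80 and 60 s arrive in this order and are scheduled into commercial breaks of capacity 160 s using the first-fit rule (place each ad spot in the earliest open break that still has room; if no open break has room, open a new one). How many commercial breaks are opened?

  30 → break 1 (new)  [load 30/160]
  60 → break 1  [load 90/160]
  50 → break 1  [load 140/160]
  120 → break 2 (new)  [load 120/160]
  80 → break 3 (new)  [load 80/160]
  60 → break 3  [load 140/160]
3 commercial breaks opened.

3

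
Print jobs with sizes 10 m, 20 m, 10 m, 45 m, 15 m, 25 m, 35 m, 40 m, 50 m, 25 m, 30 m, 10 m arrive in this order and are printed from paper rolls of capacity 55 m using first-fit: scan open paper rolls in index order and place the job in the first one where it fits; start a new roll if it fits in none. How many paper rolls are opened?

7

  10 → roll 1 (new)  [load 10/55]
  20 → roll 1  [load 30/55]
  10 → roll 1  [load 40/55]
  45 → roll 2 (new)  [load 45/55]
  15 → roll 1  [load 55/55]
  25 → roll 3 (new)  [load 25/55]
  35 → roll 4 (new)  [load 35/55]
  40 → roll 5 (new)  [load 40/55]
  50 → roll 6 (new)  [load 50/55]
  25 → roll 3  [load 50/55]
  30 → roll 7 (new)  [load 30/55]
  10 → roll 2  [load 55/55]
7 paper rolls opened.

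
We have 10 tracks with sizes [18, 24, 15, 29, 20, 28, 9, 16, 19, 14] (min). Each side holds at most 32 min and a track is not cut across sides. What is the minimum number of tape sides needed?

7

Total = 29 + 28 + 24 + 20 + 19 + 18 + 16 + 15 + 14 + 9 = 192 min.
Lower bound: ⌈192/32⌉ = 6 tape sides.
A packing using 7 tape sides:
  side 1: 29 = 29
  side 2: 28 = 28
  side 3: 24 = 24
  side 4: 20 + 9 = 29
  side 5: 19 = 19
  side 6: 18 + 14 = 32
  side 7: 16 + 15 = 31
No arrangement into 6 tape sides stays within capacity, so 7 is optimal.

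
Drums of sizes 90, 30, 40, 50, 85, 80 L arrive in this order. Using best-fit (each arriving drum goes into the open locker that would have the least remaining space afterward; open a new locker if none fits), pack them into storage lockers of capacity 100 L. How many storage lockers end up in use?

  90 → locker 1 (new)  [load 90/100]
  30 → locker 2 (new)  [load 30/100]
  40 → locker 2  [load 70/100]
  50 → locker 3 (new)  [load 50/100]
  85 → locker 4 (new)  [load 85/100]
  80 → locker 5 (new)  [load 80/100]
5 storage lockers opened.

5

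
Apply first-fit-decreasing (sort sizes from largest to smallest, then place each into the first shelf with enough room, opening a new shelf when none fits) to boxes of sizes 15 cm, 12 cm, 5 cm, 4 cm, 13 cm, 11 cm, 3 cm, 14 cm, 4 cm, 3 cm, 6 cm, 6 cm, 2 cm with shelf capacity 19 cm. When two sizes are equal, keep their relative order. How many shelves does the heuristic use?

Sorted descending: 15, 14, 13, 12, 11, 6, 6, 5, 4, 4, 3, 3, 2.
  15 → shelf 1 (new)  [load 15/19]
  14 → shelf 2 (new)  [load 14/19]
  13 → shelf 3 (new)  [load 13/19]
  12 → shelf 4 (new)  [load 12/19]
  11 → shelf 5 (new)  [load 11/19]
  6 → shelf 3  [load 19/19]
  6 → shelf 4  [load 18/19]
  5 → shelf 2  [load 19/19]
  4 → shelf 1  [load 19/19]
  4 → shelf 5  [load 15/19]
  3 → shelf 5  [load 18/19]
  3 → shelf 6 (new)  [load 3/19]
  2 → shelf 6  [load 5/19]
6 shelves opened.

6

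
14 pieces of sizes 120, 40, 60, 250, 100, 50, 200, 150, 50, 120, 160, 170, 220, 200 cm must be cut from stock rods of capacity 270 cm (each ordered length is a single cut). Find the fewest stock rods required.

Total = 250 + 220 + 200 + 200 + 170 + 160 + 150 + 120 + 120 + 100 + 60 + 50 + 50 + 40 = 1890 cm.
Lower bound: ⌈1890/270⌉ = 7 stock rods.
A packing using 8 stock rods:
  stock rod 1: 250 = 250
  stock rod 2: 220 + 50 = 270
  stock rod 3: 200 + 60 = 260
  stock rod 4: 200 + 50 = 250
  stock rod 5: 170 + 100 = 270
  stock rod 6: 160 + 40 = 200
  stock rod 7: 150 + 120 = 270
  stock rod 8: 120 = 120
No arrangement into 7 stock rods stays within capacity, so 8 is optimal.

8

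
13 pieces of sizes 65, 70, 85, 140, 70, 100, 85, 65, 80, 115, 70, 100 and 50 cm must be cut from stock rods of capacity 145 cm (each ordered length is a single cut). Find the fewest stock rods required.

9

Total = 140 + 115 + 100 + 100 + 85 + 85 + 80 + 70 + 70 + 70 + 65 + 65 + 50 = 1095 cm.
Lower bound: ⌈1095/145⌉ = 8 stock rods.
A packing using 9 stock rods:
  stock rod 1: 140 = 140
  stock rod 2: 115 = 115
  stock rod 3: 100 = 100
  stock rod 4: 100 = 100
  stock rod 5: 85 + 50 = 135
  stock rod 6: 85 = 85
  stock rod 7: 80 + 65 = 145
  stock rod 8: 70 + 70 = 140
  stock rod 9: 70 + 65 = 135
No arrangement into 8 stock rods stays within capacity, so 9 is optimal.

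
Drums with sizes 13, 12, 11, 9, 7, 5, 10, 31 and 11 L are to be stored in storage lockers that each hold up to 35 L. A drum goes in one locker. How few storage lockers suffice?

Total = 31 + 13 + 12 + 11 + 11 + 10 + 9 + 7 + 5 = 109 L.
Lower bound: ⌈109/35⌉ = 4 storage lockers.
A packing using 4 storage lockers:
  locker 1: 31 = 31
  locker 2: 13 + 12 + 10 = 35
  locker 3: 11 + 11 + 9 = 31
  locker 4: 7 + 5 = 12
This matches the lower bound, so 4 is optimal.

4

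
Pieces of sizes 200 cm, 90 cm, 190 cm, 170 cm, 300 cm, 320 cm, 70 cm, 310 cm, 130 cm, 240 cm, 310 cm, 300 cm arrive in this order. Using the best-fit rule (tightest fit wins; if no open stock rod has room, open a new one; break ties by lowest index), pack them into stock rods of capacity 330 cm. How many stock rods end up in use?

  200 → stock rod 1 (new)  [load 200/330]
  90 → stock rod 1  [load 290/330]
  190 → stock rod 2 (new)  [load 190/330]
  170 → stock rod 3 (new)  [load 170/330]
  300 → stock rod 4 (new)  [load 300/330]
  320 → stock rod 5 (new)  [load 320/330]
  70 → stock rod 2  [load 260/330]
  310 → stock rod 6 (new)  [load 310/330]
  130 → stock rod 3  [load 300/330]
  240 → stock rod 7 (new)  [load 240/330]
  310 → stock rod 8 (new)  [load 310/330]
  300 → stock rod 9 (new)  [load 300/330]
9 stock rods opened.

9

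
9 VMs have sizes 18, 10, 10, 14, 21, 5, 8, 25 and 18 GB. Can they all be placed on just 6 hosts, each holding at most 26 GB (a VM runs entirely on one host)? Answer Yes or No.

Yes

A valid assignment using 6 hosts:
  host 1: 25 = 25
  host 2: 21 + 5 = 26
  host 3: 18 + 8 = 26
  host 4: 18 = 18
  host 5: 14 + 10 = 24
  host 6: 10 = 10
Every load is within 26 GB, so 6 hosts suffice.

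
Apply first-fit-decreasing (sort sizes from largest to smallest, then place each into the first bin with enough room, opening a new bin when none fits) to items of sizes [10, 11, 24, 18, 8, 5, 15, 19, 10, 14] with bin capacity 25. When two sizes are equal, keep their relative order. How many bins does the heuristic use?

Sorted descending: 24, 19, 18, 15, 14, 11, 10, 10, 8, 5.
  24 → bin 1 (new)  [load 24/25]
  19 → bin 2 (new)  [load 19/25]
  18 → bin 3 (new)  [load 18/25]
  15 → bin 4 (new)  [load 15/25]
  14 → bin 5 (new)  [load 14/25]
  11 → bin 5  [load 25/25]
  10 → bin 4  [load 25/25]
  10 → bin 6 (new)  [load 10/25]
  8 → bin 6  [load 18/25]
  5 → bin 2  [load 24/25]
6 bins opened.

6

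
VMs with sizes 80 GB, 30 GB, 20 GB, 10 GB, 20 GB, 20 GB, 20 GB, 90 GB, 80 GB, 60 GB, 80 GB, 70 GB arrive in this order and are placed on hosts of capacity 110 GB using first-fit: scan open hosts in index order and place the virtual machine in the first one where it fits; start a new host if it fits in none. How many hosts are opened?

  80 → host 1 (new)  [load 80/110]
  30 → host 1  [load 110/110]
  20 → host 2 (new)  [load 20/110]
  10 → host 2  [load 30/110]
  20 → host 2  [load 50/110]
  20 → host 2  [load 70/110]
  20 → host 2  [load 90/110]
  90 → host 3 (new)  [load 90/110]
  80 → host 4 (new)  [load 80/110]
  60 → host 5 (new)  [load 60/110]
  80 → host 6 (new)  [load 80/110]
  70 → host 7 (new)  [load 70/110]
7 hosts opened.

7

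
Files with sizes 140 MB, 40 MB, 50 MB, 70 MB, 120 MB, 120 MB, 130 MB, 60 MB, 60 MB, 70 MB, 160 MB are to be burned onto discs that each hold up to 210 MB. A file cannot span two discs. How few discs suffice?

Total = 160 + 140 + 130 + 120 + 120 + 70 + 70 + 60 + 60 + 50 + 40 = 1020 MB.
Lower bound: ⌈1020/210⌉ = 5 discs.
A packing using 6 discs:
  disc 1: 160 + 50 = 210
  disc 2: 140 + 70 = 210
  disc 3: 130 + 70 = 200
  disc 4: 120 + 60 = 180
  disc 5: 120 + 60 = 180
  disc 6: 40 = 40
No arrangement into 5 discs stays within capacity, so 6 is optimal.

6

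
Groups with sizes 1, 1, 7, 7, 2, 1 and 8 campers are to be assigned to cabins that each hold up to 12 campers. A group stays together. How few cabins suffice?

3

Total = 8 + 7 + 7 + 2 + 1 + 1 + 1 = 27 campers.
Lower bound: ⌈27/12⌉ = 3 cabins.
A packing using 3 cabins:
  cabin 1: 8 + 2 + 1 + 1 = 12
  cabin 2: 7 + 1 = 8
  cabin 3: 7 = 7
This matches the lower bound, so 3 is optimal.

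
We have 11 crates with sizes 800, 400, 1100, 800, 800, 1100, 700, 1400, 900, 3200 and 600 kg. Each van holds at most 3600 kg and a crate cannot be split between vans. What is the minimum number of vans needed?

4

Total = 3200 + 1400 + 1100 + 1100 + 900 + 800 + 800 + 800 + 700 + 600 + 400 = 11800 kg.
Lower bound: ⌈11800/3600⌉ = 4 vans.
A packing using 4 vans:
  van 1: 3200 + 400 = 3600
  van 2: 1400 + 1100 + 1100 = 3600
  van 3: 900 + 800 + 800 + 800 = 3300
  van 4: 700 + 600 = 1300
This matches the lower bound, so 4 is optimal.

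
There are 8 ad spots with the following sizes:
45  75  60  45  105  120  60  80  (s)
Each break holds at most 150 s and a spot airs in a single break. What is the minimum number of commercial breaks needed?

5

Total = 120 + 105 + 80 + 75 + 60 + 60 + 45 + 45 = 590 s.
Lower bound: ⌈590/150⌉ = 4 commercial breaks.
A packing using 5 commercial breaks:
  break 1: 120 = 120
  break 2: 105 + 45 = 150
  break 3: 80 + 60 = 140
  break 4: 75 + 60 = 135
  break 5: 45 = 45
No arrangement into 4 commercial breaks stays within capacity, so 5 is optimal.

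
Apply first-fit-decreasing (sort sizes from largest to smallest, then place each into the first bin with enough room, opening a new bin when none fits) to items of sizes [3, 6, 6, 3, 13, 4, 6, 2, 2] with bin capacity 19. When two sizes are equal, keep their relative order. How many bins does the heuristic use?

3

Sorted descending: 13, 6, 6, 6, 4, 3, 3, 2, 2.
  13 → bin 1 (new)  [load 13/19]
  6 → bin 1  [load 19/19]
  6 → bin 2 (new)  [load 6/19]
  6 → bin 2  [load 12/19]
  4 → bin 2  [load 16/19]
  3 → bin 2  [load 19/19]
  3 → bin 3 (new)  [load 3/19]
  2 → bin 3  [load 5/19]
  2 → bin 3  [load 7/19]
3 bins opened.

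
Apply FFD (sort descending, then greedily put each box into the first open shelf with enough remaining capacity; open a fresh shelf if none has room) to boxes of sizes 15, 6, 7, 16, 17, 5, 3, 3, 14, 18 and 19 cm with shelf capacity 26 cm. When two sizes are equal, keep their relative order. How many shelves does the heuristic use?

6

Sorted descending: 19, 18, 17, 16, 15, 14, 7, 6, 5, 3, 3.
  19 → shelf 1 (new)  [load 19/26]
  18 → shelf 2 (new)  [load 18/26]
  17 → shelf 3 (new)  [load 17/26]
  16 → shelf 4 (new)  [load 16/26]
  15 → shelf 5 (new)  [load 15/26]
  14 → shelf 6 (new)  [load 14/26]
  7 → shelf 1  [load 26/26]
  6 → shelf 2  [load 24/26]
  5 → shelf 3  [load 22/26]
  3 → shelf 3  [load 25/26]
  3 → shelf 4  [load 19/26]
6 shelves opened.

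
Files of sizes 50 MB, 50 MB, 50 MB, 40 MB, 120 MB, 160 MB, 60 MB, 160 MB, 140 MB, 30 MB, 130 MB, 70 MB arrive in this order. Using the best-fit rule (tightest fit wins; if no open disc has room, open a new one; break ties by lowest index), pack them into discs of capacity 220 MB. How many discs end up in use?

6

  50 → disc 1 (new)  [load 50/220]
  50 → disc 1  [load 100/220]
  50 → disc 1  [load 150/220]
  40 → disc 1  [load 190/220]
  120 → disc 2 (new)  [load 120/220]
  160 → disc 3 (new)  [load 160/220]
  60 → disc 3  [load 220/220]
  160 → disc 4 (new)  [load 160/220]
  140 → disc 5 (new)  [load 140/220]
  30 → disc 1  [load 220/220]
  130 → disc 6 (new)  [load 130/220]
  70 → disc 5  [load 210/220]
6 discs opened.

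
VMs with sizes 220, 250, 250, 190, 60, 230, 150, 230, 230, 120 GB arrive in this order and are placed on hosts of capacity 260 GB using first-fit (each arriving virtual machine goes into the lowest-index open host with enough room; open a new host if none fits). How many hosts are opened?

9

  220 → host 1 (new)  [load 220/260]
  250 → host 2 (new)  [load 250/260]
  250 → host 3 (new)  [load 250/260]
  190 → host 4 (new)  [load 190/260]
  60 → host 4  [load 250/260]
  230 → host 5 (new)  [load 230/260]
  150 → host 6 (new)  [load 150/260]
  230 → host 7 (new)  [load 230/260]
  230 → host 8 (new)  [load 230/260]
  120 → host 9 (new)  [load 120/260]
9 hosts opened.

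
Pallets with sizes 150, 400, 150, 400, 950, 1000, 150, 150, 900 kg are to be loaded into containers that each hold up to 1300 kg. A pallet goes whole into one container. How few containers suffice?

4

Total = 1000 + 950 + 900 + 400 + 400 + 150 + 150 + 150 + 150 = 4250 kg.
Lower bound: ⌈4250/1300⌉ = 4 containers.
A packing using 4 containers:
  container 1: 1000 + 150 + 150 = 1300
  container 2: 950 + 150 + 150 = 1250
  container 3: 900 + 400 = 1300
  container 4: 400 = 400
This matches the lower bound, so 4 is optimal.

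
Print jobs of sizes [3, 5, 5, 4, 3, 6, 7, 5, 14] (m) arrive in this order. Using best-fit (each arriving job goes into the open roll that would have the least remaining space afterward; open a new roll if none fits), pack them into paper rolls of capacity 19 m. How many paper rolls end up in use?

  3 → roll 1 (new)  [load 3/19]
  5 → roll 1  [load 8/19]
  5 → roll 1  [load 13/19]
  4 → roll 1  [load 17/19]
  3 → roll 2 (new)  [load 3/19]
  6 → roll 2  [load 9/19]
  7 → roll 2  [load 16/19]
  5 → roll 3 (new)  [load 5/19]
  14 → roll 3  [load 19/19]
3 paper rolls opened.

3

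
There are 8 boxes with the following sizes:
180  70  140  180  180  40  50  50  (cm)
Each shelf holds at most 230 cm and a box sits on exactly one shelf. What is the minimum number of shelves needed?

4

Total = 180 + 180 + 180 + 140 + 70 + 50 + 50 + 40 = 890 cm.
Lower bound: ⌈890/230⌉ = 4 shelves.
A packing using 4 shelves:
  shelf 1: 180 + 50 = 230
  shelf 2: 180 + 50 = 230
  shelf 3: 180 + 40 = 220
  shelf 4: 140 + 70 = 210
This matches the lower bound, so 4 is optimal.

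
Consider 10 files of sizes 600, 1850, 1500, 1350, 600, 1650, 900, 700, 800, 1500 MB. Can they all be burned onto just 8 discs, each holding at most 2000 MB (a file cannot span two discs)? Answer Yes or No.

A valid assignment using 7 discs:
  disc 1: 1850 = 1850
  disc 2: 1650 = 1650
  disc 3: 1500 = 1500
  disc 4: 1500 = 1500
  disc 5: 1350 + 600 = 1950
  disc 6: 900 + 800 = 1700
  disc 7: 700 + 600 = 1300
That uses only 7 ≤ 8, so 8 discs are enough.

Yes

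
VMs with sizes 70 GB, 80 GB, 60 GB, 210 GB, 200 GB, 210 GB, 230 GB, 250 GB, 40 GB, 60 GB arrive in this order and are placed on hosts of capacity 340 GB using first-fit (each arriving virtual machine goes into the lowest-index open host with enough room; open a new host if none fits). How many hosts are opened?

  70 → host 1 (new)  [load 70/340]
  80 → host 1  [load 150/340]
  60 → host 1  [load 210/340]
  210 → host 2 (new)  [load 210/340]
  200 → host 3 (new)  [load 200/340]
  210 → host 4 (new)  [load 210/340]
  230 → host 5 (new)  [load 230/340]
  250 → host 6 (new)  [load 250/340]
  40 → host 1  [load 250/340]
  60 → host 1  [load 310/340]
6 hosts opened.

6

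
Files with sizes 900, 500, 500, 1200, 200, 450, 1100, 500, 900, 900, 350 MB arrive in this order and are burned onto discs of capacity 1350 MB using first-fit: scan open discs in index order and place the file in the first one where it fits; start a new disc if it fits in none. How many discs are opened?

7

  900 → disc 1 (new)  [load 900/1350]
  500 → disc 2 (new)  [load 500/1350]
  500 → disc 2  [load 1000/1350]
  1200 → disc 3 (new)  [load 1200/1350]
  200 → disc 1  [load 1100/1350]
  450 → disc 4 (new)  [load 450/1350]
  1100 → disc 5 (new)  [load 1100/1350]
  500 → disc 4  [load 950/1350]
  900 → disc 6 (new)  [load 900/1350]
  900 → disc 7 (new)  [load 900/1350]
  350 → disc 2  [load 1350/1350]
7 discs opened.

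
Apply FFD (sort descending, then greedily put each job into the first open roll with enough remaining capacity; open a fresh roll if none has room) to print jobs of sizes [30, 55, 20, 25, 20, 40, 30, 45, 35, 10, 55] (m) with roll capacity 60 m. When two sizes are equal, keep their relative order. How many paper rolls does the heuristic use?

7

Sorted descending: 55, 55, 45, 40, 35, 30, 30, 25, 20, 20, 10.
  55 → roll 1 (new)  [load 55/60]
  55 → roll 2 (new)  [load 55/60]
  45 → roll 3 (new)  [load 45/60]
  40 → roll 4 (new)  [load 40/60]
  35 → roll 5 (new)  [load 35/60]
  30 → roll 6 (new)  [load 30/60]
  30 → roll 6  [load 60/60]
  25 → roll 5  [load 60/60]
  20 → roll 4  [load 60/60]
  20 → roll 7 (new)  [load 20/60]
  10 → roll 3  [load 55/60]
7 paper rolls opened.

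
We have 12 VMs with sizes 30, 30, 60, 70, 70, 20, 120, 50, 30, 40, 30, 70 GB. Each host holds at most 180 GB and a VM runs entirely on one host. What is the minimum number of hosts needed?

Total = 120 + 70 + 70 + 70 + 60 + 50 + 40 + 30 + 30 + 30 + 30 + 20 = 620 GB.
Lower bound: ⌈620/180⌉ = 4 hosts.
A packing using 4 hosts:
  host 1: 120 + 60 = 180
  host 2: 70 + 70 + 40 = 180
  host 3: 70 + 50 + 30 + 30 = 180
  host 4: 30 + 30 + 20 = 80
This matches the lower bound, so 4 is optimal.

4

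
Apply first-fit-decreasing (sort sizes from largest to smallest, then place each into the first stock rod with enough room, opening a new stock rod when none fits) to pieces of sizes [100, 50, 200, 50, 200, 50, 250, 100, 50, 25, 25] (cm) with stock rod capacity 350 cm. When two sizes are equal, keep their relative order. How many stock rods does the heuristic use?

4

Sorted descending: 250, 200, 200, 100, 100, 50, 50, 50, 50, 25, 25.
  250 → stock rod 1 (new)  [load 250/350]
  200 → stock rod 2 (new)  [load 200/350]
  200 → stock rod 3 (new)  [load 200/350]
  100 → stock rod 1  [load 350/350]
  100 → stock rod 2  [load 300/350]
  50 → stock rod 2  [load 350/350]
  50 → stock rod 3  [load 250/350]
  50 → stock rod 3  [load 300/350]
  50 → stock rod 3  [load 350/350]
  25 → stock rod 4 (new)  [load 25/350]
  25 → stock rod 4  [load 50/350]
4 stock rods opened.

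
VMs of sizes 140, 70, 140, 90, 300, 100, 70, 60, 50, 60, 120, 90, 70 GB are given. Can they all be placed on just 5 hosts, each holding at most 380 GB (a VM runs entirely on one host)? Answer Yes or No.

A valid assignment using 4 hosts:
  host 1: 300 + 70 = 370
  host 2: 140 + 140 + 100 = 380
  host 3: 120 + 90 + 90 + 70 = 370
  host 4: 70 + 60 + 60 + 50 = 240
That uses only 4 ≤ 5, so 5 hosts are enough.

Yes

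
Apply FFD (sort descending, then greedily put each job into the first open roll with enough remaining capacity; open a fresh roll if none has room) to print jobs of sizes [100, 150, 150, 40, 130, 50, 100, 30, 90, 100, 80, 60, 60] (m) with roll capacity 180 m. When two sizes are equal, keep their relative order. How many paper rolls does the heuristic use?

Sorted descending: 150, 150, 130, 100, 100, 100, 90, 80, 60, 60, 50, 40, 30.
  150 → roll 1 (new)  [load 150/180]
  150 → roll 2 (new)  [load 150/180]
  130 → roll 3 (new)  [load 130/180]
  100 → roll 4 (new)  [load 100/180]
  100 → roll 5 (new)  [load 100/180]
  100 → roll 6 (new)  [load 100/180]
  90 → roll 7 (new)  [load 90/180]
  80 → roll 4  [load 180/180]
  60 → roll 5  [load 160/180]
  60 → roll 6  [load 160/180]
  50 → roll 3  [load 180/180]
  40 → roll 7  [load 130/180]
  30 → roll 1  [load 180/180]
7 paper rolls opened.

7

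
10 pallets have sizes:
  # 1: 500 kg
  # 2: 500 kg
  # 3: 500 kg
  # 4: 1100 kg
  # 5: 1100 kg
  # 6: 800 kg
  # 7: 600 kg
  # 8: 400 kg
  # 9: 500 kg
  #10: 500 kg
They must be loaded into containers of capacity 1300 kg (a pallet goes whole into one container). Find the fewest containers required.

Total = 1100 + 1100 + 800 + 600 + 500 + 500 + 500 + 500 + 500 + 400 = 6500 kg.
Lower bound: ⌈6500/1300⌉ = 5 containers.
A packing using 6 containers:
  container 1: 1100 = 1100
  container 2: 1100 = 1100
  container 3: 800 + 500 = 1300
  container 4: 600 + 500 = 1100
  container 5: 500 + 500 = 1000
  container 6: 500 + 400 = 900
No arrangement into 5 containers stays within capacity, so 6 is optimal.

6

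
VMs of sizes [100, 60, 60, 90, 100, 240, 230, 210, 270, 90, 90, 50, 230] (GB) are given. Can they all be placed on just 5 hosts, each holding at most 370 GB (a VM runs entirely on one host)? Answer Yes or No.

No

Total = 1820 GB; ⌈1820/370⌉ = 5.
The bound of 5 does not rule out 5, but exhaustive search shows no assignment into 5 hosts of capacity 370 GB exists — the minimum is 6.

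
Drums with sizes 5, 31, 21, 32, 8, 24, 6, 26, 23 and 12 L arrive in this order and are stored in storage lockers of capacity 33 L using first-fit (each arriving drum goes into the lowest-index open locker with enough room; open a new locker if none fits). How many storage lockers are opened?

  5 → locker 1 (new)  [load 5/33]
  31 → locker 2 (new)  [load 31/33]
  21 → locker 1  [load 26/33]
  32 → locker 3 (new)  [load 32/33]
  8 → locker 4 (new)  [load 8/33]
  24 → locker 4  [load 32/33]
  6 → locker 1  [load 32/33]
  26 → locker 5 (new)  [load 26/33]
  23 → locker 6 (new)  [load 23/33]
  12 → locker 7 (new)  [load 12/33]
7 storage lockers opened.

7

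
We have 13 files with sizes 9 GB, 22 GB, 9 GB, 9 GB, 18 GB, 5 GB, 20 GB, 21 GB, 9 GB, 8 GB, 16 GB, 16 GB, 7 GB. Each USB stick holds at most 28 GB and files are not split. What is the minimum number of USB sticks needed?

Total = 22 + 21 + 20 + 18 + 16 + 16 + 9 + 9 + 9 + 9 + 8 + 7 + 5 = 169 GB.
Lower bound: ⌈169/28⌉ = 7 USB sticks.
A packing using 7 USB sticks:
  USB stick 1: 22 + 5 = 27
  USB stick 2: 21 + 7 = 28
  USB stick 3: 20 + 8 = 28
  USB stick 4: 18 + 9 = 27
  USB stick 5: 16 + 9 = 25
  USB stick 6: 16 + 9 = 25
  USB stick 7: 9 = 9
This matches the lower bound, so 7 is optimal.

7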